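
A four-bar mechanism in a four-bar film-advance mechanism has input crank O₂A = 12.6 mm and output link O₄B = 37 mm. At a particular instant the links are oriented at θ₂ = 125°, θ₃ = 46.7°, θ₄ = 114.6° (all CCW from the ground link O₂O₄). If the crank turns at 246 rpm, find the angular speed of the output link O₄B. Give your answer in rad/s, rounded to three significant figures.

ω₂ = 25.76 rad/s (from 246 rpm).
Differentiating the loop-closure r₂e^{iθ₂}+r₃e^{iθ₃}=r₁+r₄e^{iθ₄} gives r₂ω₂e^{iθ₂}+r₃ω₃e^{iθ₃}=r₄ω₄e^{iθ₄}.
Eliminating the other unknown: ω₄ = r₂ω₂ sin(θ₂−θ₃) / [r₄ sin(θ₄−θ₃)].
Numerator sine = +0.97922; denominator sine = +0.92653.
Result = 0.0126·25.76·(+0.97922) / (0.037·(+0.92653)) = +9.2716 rad/s; magnitude 9.2716 rad/s.

9.27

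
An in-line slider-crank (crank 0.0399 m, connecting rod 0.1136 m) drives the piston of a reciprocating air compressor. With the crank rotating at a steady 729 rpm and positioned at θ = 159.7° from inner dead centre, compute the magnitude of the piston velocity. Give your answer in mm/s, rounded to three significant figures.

ω = 2π·729/60 = 76.34 rad/s
For an in-line slider-crank, x = r cosθ + √(L² − r² sin²θ), so v = −rω sinθ·[1 + r cosθ/√(L² − r² sin²θ)].
With r = 0.0399 m, L = 0.1136 m, θ = 159.7°: √(L² − r² sin²θ) = 0.11275 m.
v = −0.0399·76.34·0.34694·[1 + 0.0399·-0.93789/0.11275] = -0.70603 m/s.
|v| = 0.70603 m/s = 706.03 mm/s.

706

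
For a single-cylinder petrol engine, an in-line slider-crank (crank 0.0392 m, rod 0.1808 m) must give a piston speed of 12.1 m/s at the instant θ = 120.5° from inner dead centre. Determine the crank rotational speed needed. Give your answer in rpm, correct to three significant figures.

3850

For an in-line slider-crank, |v_piston| = rω|sinθ|·[1 + r cosθ/√(L² − r² sin²θ)].
With r = 0.0392 m, L = 0.1808 m, θ = 120.5°: the bracketed kinematic factor |dx/dθ| = 0.029993 m.
ω = v/|dx/dθ| = 12.1/0.029993 = 403.43 rad/s.
N = 60ω/(2π) = 3852.5 rpm.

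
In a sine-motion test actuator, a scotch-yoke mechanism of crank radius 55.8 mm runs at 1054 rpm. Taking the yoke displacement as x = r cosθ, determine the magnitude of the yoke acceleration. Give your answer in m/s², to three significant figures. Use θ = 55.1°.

389

ω = 110.4 rad/s (from 1054 rpm).
x = r cosθ ⇒ ẍ = −rω² cosθ (ω constant).
|a| = rω²|cosθ| = 0.0558·(110.4)²·|cos 55.1°| = 388.94 m/s².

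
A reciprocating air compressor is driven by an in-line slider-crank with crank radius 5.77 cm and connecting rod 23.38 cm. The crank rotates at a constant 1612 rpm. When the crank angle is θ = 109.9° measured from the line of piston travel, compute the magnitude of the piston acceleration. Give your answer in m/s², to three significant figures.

877

ω = 2π·1612/60 = 168.8 rad/s
x(θ) = r cosθ + √(L² − r² sin²θ); with ω constant, a = ω²·d²x/dθ².
d²x/dθ² = −r cosθ − r²(cos2θ)/√u − r⁴ sin²2θ/(4u^{3/2}),  u = L² − r² sin²θ = 0.0517189 m².
Substituting r = 0.0577 m, L = 0.2338 m, θ = 109.9°: d²x/dθ² = +0.030791 m.
a = ω²·d²x/dθ² = (168.8)²·(+0.030791) = +877.42 m/s²;  |a| = 877.42 m/s².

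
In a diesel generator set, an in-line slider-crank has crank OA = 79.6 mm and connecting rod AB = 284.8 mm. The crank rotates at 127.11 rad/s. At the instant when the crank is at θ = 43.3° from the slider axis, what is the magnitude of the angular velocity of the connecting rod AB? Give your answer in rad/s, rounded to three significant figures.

26.3

ω = 127.1 rad/s
The rod makes angle φ with the slider axis where L sinφ = r sinθ; differentiating, L cosφ·φ̇ = r ω cosθ.
L cosφ = √(L² − r² sin²θ) = 0.27952 m.
|ω_rod| = r ω |cosθ| / √(L² − r² sin²θ) = 0.0796·127.1·0.72777/0.27952 = 26.344 rad/s.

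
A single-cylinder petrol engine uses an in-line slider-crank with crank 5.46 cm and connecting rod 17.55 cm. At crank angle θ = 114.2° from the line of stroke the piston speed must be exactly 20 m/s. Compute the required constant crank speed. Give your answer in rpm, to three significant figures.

For an in-line slider-crank, |v_piston| = rω|sinθ|·[1 + r cosθ/√(L² − r² sin²θ)].
With r = 0.0546 m, L = 0.1755 m, θ = 114.2°: the bracketed kinematic factor |dx/dθ| = 0.043178 m.
ω = v/|dx/dθ| = 20/0.043178 = 463.2 rad/s.
N = 60ω/(2π) = 4423.2 rpm.

4420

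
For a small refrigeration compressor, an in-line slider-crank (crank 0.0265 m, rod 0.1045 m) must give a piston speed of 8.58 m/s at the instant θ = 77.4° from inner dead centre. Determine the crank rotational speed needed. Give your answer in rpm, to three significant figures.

For an in-line slider-crank, |v_piston| = rω|sinθ|·[1 + r cosθ/√(L² − r² sin²θ)].
With r = 0.0265 m, L = 0.1045 m, θ = 77.4°: the bracketed kinematic factor |dx/dθ| = 0.027338 m.
ω = v/|dx/dθ| = 8.58/0.027338 = 313.84 rad/s.
N = 60ω/(2π) = 2997 rpm.

3000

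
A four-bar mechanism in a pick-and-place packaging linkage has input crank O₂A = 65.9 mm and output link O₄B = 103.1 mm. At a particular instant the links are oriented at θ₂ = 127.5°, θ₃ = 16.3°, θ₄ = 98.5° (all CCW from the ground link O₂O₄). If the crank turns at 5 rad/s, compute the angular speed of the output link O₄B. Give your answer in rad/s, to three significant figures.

3.01

ω₂ = 5 rad/s
Differentiating the loop-closure r₂e^{iθ₂}+r₃e^{iθ₃}=r₁+r₄e^{iθ₄} gives r₂ω₂e^{iθ₂}+r₃ω₃e^{iθ₃}=r₄ω₄e^{iθ₄}.
Eliminating the other unknown: ω₄ = r₂ω₂ sin(θ₂−θ₃) / [r₄ sin(θ₄−θ₃)].
Numerator sine = +0.93232; denominator sine = +0.99075.
Result = 0.0659·5·(+0.93232) / (0.1031·(+0.99075)) = +3.0075 rad/s; magnitude 3.0075 rad/s.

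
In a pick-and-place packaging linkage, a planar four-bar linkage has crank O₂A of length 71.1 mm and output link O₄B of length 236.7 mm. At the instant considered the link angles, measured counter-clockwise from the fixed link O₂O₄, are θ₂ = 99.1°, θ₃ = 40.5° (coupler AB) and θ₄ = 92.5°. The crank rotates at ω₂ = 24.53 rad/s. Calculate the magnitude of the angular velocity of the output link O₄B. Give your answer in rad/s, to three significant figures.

7.98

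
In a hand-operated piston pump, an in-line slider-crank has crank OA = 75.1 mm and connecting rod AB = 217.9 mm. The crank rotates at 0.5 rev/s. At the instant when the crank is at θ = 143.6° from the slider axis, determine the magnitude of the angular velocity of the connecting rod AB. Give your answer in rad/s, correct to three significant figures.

0.890

ω = 3.142 rad/s (converted from 0.5 rev/s).
The rod makes angle φ with the slider axis where L sinφ = r sinθ; differentiating, L cosφ·φ̇ = r ω cosθ.
L cosφ = √(L² − r² sin²θ) = 0.21329 m.
|ω_rod| = r ω |cosθ| / √(L² − r² sin²θ) = 0.0751·3.142·0.80489/0.21329 = 0.89033 rad/s.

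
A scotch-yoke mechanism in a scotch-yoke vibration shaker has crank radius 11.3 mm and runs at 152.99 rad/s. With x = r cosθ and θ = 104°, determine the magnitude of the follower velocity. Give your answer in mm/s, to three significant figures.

ω = 153 rad/s
x = r cosθ ⇒ ẋ = −rω sinθ.
|v| = rω|sinθ| = 0.0113·153·|sin 104°| = 1.6774 m/s = 1677.4 mm/s.

1680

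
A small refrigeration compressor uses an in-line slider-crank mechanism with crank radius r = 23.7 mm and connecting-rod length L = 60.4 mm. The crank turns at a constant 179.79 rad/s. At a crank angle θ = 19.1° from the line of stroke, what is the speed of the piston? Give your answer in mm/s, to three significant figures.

1920

ω = 179.8 rad/s
For an in-line slider-crank, x = r cosθ + √(L² − r² sin²θ), so v = −rω sinθ·[1 + r cosθ/√(L² − r² sin²θ)].
With r = 0.0237 m, L = 0.0604 m, θ = 19.1°: √(L² − r² sin²θ) = 0.0599 m.
v = −0.0237·179.8·0.32722·[1 + 0.0237·0.94495/0.0599] = -1.9156 m/s.
|v| = 1.9156 m/s = 1915.6 mm/s.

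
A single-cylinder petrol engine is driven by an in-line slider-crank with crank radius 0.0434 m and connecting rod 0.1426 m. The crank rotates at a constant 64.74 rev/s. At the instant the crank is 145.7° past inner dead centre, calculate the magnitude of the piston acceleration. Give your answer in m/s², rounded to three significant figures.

5080

ω = 2π·64.7 = 406.8 rad/s
x(θ) = r cosθ + √(L² − r² sin²θ); with ω constant, a = ω²·d²x/dθ².
d²x/dθ² = −r cosθ − r²(cos2θ)/√u − r⁴ sin²2θ/(4u^{3/2}),  u = L² − r² sin²θ = 0.0197366 m².
Substituting r = 0.0434 m, L = 0.1426 m, θ = 145.7°: d²x/dθ² = +0.030683 m.
a = ω²·d²x/dθ² = (406.8)²·(+0.030683) = +5077 m/s²;  |a| = 5077 m/s².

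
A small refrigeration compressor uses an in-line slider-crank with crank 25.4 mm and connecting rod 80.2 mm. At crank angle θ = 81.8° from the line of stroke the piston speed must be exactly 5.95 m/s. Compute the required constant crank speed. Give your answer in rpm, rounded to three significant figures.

For an in-line slider-crank, |v_piston| = rω|sinθ|·[1 + r cosθ/√(L² − r² sin²θ)].
With r = 0.0254 m, L = 0.0802 m, θ = 81.8°: the bracketed kinematic factor |dx/dθ| = 0.026336 m.
ω = v/|dx/dθ| = 5.95/0.026336 = 225.92 rad/s.
N = 60ω/(2π) = 2157.4 rpm.

2160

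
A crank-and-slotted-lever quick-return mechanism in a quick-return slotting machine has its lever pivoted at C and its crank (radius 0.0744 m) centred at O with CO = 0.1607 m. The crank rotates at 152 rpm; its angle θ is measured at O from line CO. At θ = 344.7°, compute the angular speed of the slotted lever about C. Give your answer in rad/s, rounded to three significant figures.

ω = 15.92 rad/s (from 152 rpm).
Crank pin A relative to C: A = (d + r cosθ, r sinθ); lever angle φ = atan2(r sinθ, d + r cosθ).
Differentiating tanφ: φ̇ = rω(d cosθ + r)/(d² + r² + 2dr cosθ).
d² + r² + 2dr cosθ = |CA|² = 0.0544245 m²;  d cosθ + r = +0.2294 m.
|ω_lever| = |0.0744·15.92·+0.2294| / 0.0544245 = 4.9917 rad/s.

4.99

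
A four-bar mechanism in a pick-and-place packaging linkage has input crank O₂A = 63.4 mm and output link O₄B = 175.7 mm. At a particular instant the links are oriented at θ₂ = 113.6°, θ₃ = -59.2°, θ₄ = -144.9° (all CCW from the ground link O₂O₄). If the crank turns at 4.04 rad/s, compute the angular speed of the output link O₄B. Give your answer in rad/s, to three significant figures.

0.183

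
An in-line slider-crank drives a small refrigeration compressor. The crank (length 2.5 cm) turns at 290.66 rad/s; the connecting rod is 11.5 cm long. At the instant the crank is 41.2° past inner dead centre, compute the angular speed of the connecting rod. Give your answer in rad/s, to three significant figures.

ω = 290.7 rad/s
The rod makes angle φ with the slider axis where L sinφ = r sinθ; differentiating, L cosφ·φ̇ = r ω cosθ.
L cosφ = √(L² − r² sin²θ) = 0.11381 m.
|ω_rod| = r ω |cosθ| / √(L² − r² sin²θ) = 0.025·290.7·0.75241/0.11381 = 48.038 rad/s.

48.0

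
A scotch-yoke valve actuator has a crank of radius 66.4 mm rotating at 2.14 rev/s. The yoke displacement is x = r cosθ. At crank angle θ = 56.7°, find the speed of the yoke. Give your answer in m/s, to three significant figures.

ω = 13.45 rad/s (from 2.14 rev/s).
x = r cosθ ⇒ ẋ = −rω sinθ.
|v| = rω|sinθ| = 0.0664·13.45·|sin 56.7°| = 0.74622 m/s.

0.746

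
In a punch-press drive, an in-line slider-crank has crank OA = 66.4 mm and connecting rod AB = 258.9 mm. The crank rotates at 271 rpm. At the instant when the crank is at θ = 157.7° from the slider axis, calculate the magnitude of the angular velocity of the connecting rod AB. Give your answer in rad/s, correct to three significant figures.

6.77

ω = 28.38 rad/s (converted from 271 rpm).
The rod makes angle φ with the slider axis where L sinφ = r sinθ; differentiating, L cosφ·φ̇ = r ω cosθ.
L cosφ = √(L² − r² sin²θ) = 0.25767 m.
|ω_rod| = r ω |cosθ| / √(L² − r² sin²θ) = 0.0664·28.38·0.92521/0.25767 = 6.7661 rad/s.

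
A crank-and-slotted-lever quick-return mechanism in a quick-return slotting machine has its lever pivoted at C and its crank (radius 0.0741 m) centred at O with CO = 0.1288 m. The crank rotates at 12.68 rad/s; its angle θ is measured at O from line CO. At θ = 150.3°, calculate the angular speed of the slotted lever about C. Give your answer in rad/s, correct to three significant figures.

6.45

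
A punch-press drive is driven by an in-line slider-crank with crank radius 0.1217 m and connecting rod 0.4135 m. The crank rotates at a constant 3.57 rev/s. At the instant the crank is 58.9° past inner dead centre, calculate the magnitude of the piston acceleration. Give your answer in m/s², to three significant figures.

ω = 2π·3.57 = 22.43 rad/s
x(θ) = r cosθ + √(L² − r² sin²θ); with ω constant, a = ω²·d²x/dθ².
d²x/dθ² = −r cosθ − r²(cos2θ)/√u − r⁴ sin²2θ/(4u^{3/2}),  u = L² − r² sin²θ = 0.160123 m².
Substituting r = 0.1217 m, L = 0.4135 m, θ = 58.9°: d²x/dθ² = -0.046269 m.
a = ω²·d²x/dθ² = (22.43)²·(-0.046269) = -23.28 m/s²;  |a| = 23.28 m/s².

23.3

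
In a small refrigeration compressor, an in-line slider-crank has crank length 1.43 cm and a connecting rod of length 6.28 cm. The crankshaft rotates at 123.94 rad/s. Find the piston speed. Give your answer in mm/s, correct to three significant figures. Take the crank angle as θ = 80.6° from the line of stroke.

1820

ω = 123.9 rad/s
For an in-line slider-crank, x = r cosθ + √(L² − r² sin²θ), so v = −rω sinθ·[1 + r cosθ/√(L² − r² sin²θ)].
With r = 0.0143 m, L = 0.0628 m, θ = 80.6°: √(L² − r² sin²θ) = 0.061195 m.
v = −0.0143·123.9·0.98657·[1 + 0.0143·0.16333/0.061195] = -1.8153 m/s.
|v| = 1.8153 m/s = 1815.3 mm/s.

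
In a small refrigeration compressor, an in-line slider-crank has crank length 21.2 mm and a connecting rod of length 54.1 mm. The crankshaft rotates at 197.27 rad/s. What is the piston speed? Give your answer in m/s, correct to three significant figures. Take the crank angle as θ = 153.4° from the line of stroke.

ω = 197.3 rad/s
For an in-line slider-crank, x = r cosθ + √(L² − r² sin²θ), so v = −rω sinθ·[1 + r cosθ/√(L² − r² sin²θ)].
With r = 0.0212 m, L = 0.0541 m, θ = 153.4°: √(L² − r² sin²θ) = 0.053261 m.
v = −0.0212·197.3·0.44776·[1 + 0.0212·-0.89415/0.053261] = -1.2061 m/s.
|v| = 1.2061 m/s.

1.21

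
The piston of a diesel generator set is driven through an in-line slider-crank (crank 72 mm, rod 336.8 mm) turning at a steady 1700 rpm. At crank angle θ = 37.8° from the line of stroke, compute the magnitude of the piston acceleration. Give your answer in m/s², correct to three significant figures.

1930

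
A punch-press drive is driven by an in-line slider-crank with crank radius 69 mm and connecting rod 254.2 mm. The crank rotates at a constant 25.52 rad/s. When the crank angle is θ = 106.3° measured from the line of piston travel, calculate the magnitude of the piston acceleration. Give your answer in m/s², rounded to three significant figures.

ω = 25.52 rad/s
x(θ) = r cosθ + √(L² − r² sin²θ); with ω constant, a = ω²·d²x/dθ².
d²x/dθ² = −r cosθ − r²(cos2θ)/√u − r⁴ sin²2θ/(4u^{3/2}),  u = L² − r² sin²θ = 0.0602317 m².
Substituting r = 0.069 m, L = 0.2542 m, θ = 106.3°: d²x/dθ² = +0.035598 m.
a = ω²·d²x/dθ² = (25.52)²·(+0.035598) = +23.184 m/s²;  |a| = 23.184 m/s².

23.2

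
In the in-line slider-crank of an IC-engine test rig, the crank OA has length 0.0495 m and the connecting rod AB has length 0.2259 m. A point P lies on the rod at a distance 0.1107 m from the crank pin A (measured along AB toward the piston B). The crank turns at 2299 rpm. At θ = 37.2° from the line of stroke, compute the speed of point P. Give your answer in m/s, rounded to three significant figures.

ω = 240.8 rad/s.  Crank-pin speed |V_A| = rω = 11.917 m/s, perpendicular to OA.
Rod angle: sinφ = −(r/L) sinθ ⇒ φ = -7.613°; ω_rod = −rω cosθ/√(L²−r²sin²θ) = -42.394 rad/s.
V_P = V_A + ω_rod × AP, with AP = 0.1107 m along the rod.
Components: V_Px = −rω sinθ − a·ω_rod·sinφ = -7.8268 m/s;  V_Py = rω cosθ + a·ω_rod·cosφ = +4.8407 m/s.
|V_P| = √(V_Px² + V_Py²) = 9.2028 m/s.

9.20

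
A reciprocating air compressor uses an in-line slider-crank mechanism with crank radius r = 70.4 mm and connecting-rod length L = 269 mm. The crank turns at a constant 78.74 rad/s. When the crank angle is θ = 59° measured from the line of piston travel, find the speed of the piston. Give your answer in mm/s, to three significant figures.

5410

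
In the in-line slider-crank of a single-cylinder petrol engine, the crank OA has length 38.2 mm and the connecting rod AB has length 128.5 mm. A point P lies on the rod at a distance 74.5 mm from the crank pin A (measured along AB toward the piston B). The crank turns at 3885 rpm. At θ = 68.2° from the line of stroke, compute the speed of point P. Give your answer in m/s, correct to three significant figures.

15.6

ω = 406.8 rad/s.  Crank-pin speed |V_A| = rω = 15.541 m/s, perpendicular to OA.
Rod angle: sinφ = −(r/L) sinθ ⇒ φ = -16.023°; ω_rod = −rω cosθ/√(L²−r²sin²θ) = -46.73 rad/s.
V_P = V_A + ω_rod × AP, with AP = 0.0745 m along the rod.
Components: V_Px = −rω sinθ − a·ω_rod·sinφ = -15.391 m/s;  V_Py = rω cosθ + a·ω_rod·cosφ = +2.4254 m/s.
|V_P| = √(V_Px² + V_Py²) = 15.581 m/s.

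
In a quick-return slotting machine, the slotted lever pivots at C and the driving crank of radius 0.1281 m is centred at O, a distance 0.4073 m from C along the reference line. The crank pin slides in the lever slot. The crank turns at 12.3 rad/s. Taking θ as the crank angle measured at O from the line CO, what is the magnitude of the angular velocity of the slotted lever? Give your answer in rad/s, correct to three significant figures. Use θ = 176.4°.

ω = 12.3 rad/s
Crank pin A relative to C: A = (d + r cosθ, r sinθ); lever angle φ = atan2(r sinθ, d + r cosθ).
Differentiating tanφ: φ̇ = rω(d cosθ + r)/(d² + r² + 2dr cosθ).
d² + r² + 2dr cosθ = |CA|² = 0.0781586 m²;  d cosθ + r = -0.2784 m.
|ω_lever| = |0.1281·12.3·-0.2784| / 0.0781586 = 5.6123 rad/s.

5.61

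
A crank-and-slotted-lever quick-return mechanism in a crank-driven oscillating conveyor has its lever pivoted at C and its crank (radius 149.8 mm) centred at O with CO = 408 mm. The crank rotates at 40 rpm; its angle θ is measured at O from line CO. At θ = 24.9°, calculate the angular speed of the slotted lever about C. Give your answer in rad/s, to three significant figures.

ω = 4.189 rad/s (from 40 rpm).
Crank pin A relative to C: A = (d + r cosθ, r sinθ); lever angle φ = atan2(r sinθ, d + r cosθ).
Differentiating tanφ: φ̇ = rω(d cosθ + r)/(d² + r² + 2dr cosθ).
d² + r² + 2dr cosθ = |CA|² = 0.299778 m²;  d cosθ + r = +0.51987 m.
|ω_lever| = |0.1498·4.189·+0.51987| / 0.299778 = 1.0882 rad/s.

1.09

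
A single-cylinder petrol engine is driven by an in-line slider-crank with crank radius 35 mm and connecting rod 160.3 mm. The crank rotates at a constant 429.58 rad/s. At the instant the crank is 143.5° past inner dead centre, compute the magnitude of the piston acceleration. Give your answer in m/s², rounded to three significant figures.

ω = 429.6 rad/s
x(θ) = r cosθ + √(L² − r² sin²θ); with ω constant, a = ω²·d²x/dθ².
d²x/dθ² = −r cosθ − r²(cos2θ)/√u − r⁴ sin²2θ/(4u^{3/2}),  u = L² − r² sin²θ = 0.0252627 m².
Substituting r = 0.035 m, L = 0.1603 m, θ = 143.5°: d²x/dθ² = +0.025796 m.
a = ω²·d²x/dθ² = (429.6)²·(+0.025796) = +4760.4 m/s²;  |a| = 4760.4 m/s².

4760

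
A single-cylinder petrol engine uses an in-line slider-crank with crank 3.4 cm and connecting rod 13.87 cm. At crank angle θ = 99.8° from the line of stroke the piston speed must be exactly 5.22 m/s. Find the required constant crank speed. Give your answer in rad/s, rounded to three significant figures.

163

For an in-line slider-crank, |v_piston| = rω|sinθ|·[1 + r cosθ/√(L² − r² sin²θ)].
With r = 0.034 m, L = 0.1387 m, θ = 99.8°: the bracketed kinematic factor |dx/dθ| = 0.032063 m.
ω = v/|dx/dθ| = 5.22/0.032063 = 162.8 rad/s.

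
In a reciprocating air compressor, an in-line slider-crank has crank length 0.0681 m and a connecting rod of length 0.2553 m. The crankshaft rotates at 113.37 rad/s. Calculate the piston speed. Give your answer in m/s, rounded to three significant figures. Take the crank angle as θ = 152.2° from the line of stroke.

ω = 113.4 rad/s
For an in-line slider-crank, x = r cosθ + √(L² − r² sin²θ), so v = −rω sinθ·[1 + r cosθ/√(L² − r² sin²θ)].
With r = 0.0681 m, L = 0.2553 m, θ = 152.2°: √(L² − r² sin²θ) = 0.25332 m.
v = −0.0681·113.4·0.46639·[1 + 0.0681·-0.88458/0.25332] = -2.7445 m/s.
|v| = 2.7445 m/s.

2.74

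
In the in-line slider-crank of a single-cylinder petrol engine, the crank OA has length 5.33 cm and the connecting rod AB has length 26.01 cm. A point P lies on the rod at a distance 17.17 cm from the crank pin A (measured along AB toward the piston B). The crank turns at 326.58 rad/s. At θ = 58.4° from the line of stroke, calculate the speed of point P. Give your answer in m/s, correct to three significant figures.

16.2

ω = 326.6 rad/s.  Crank-pin speed |V_A| = rω = 17.407 m/s, perpendicular to OA.
Rod angle: sinφ = −(r/L) sinθ ⇒ φ = -10.052°; ω_rod = −rω cosθ/√(L²−r²sin²θ) = -35.613 rad/s.
V_P = V_A + ω_rod × AP, with AP = 0.1717 m along the rod.
Components: V_Px = −rω sinθ − a·ω_rod·sinφ = -15.893 m/s;  V_Py = rω cosθ + a·ω_rod·cosφ = +3.0999 m/s.
|V_P| = √(V_Px² + V_Py²) = 16.193 m/s.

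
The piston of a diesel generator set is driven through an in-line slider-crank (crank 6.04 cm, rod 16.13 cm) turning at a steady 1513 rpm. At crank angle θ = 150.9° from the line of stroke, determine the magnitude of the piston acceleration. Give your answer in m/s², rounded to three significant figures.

1010

ω = 2π·1513/60 = 158.4 rad/s
x(θ) = r cosθ + √(L² − r² sin²θ); with ω constant, a = ω²·d²x/dθ².
d²x/dθ² = −r cosθ − r²(cos2θ)/√u − r⁴ sin²2θ/(4u^{3/2}),  u = L² − r² sin²θ = 0.0251548 m².
Substituting r = 0.0604 m, L = 0.1613 m, θ = 150.9°: d²x/dθ² = +0.040052 m.
a = ω²·d²x/dθ² = (158.4)²·(+0.040052) = +1005.5 m/s²;  |a| = 1005.5 m/s².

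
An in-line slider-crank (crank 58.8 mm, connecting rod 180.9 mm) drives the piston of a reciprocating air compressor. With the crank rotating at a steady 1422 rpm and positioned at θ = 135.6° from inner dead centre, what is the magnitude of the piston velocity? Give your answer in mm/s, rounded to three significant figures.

4670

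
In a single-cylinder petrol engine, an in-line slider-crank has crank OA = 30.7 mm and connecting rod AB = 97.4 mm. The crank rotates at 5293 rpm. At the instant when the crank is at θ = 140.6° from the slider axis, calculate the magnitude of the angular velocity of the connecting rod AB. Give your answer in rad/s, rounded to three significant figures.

ω = 554.3 rad/s (converted from 5293 rpm).
The rod makes angle φ with the slider axis where L sinφ = r sinθ; differentiating, L cosφ·φ̇ = r ω cosθ.
L cosφ = √(L² − r² sin²θ) = 0.095431 m.
|ω_rod| = r ω |cosθ| / √(L² − r² sin²θ) = 0.0307·554.3·0.77273/0.095431 = 137.79 rad/s.

138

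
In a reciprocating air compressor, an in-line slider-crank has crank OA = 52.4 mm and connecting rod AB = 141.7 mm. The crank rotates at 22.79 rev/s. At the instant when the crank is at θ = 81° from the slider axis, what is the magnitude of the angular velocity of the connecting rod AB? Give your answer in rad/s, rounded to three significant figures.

8.90

ω = 143.2 rad/s (converted from 22.79 rev/s).
The rod makes angle φ with the slider axis where L sinφ = r sinθ; differentiating, L cosφ·φ̇ = r ω cosθ.
L cosφ = √(L² − r² sin²θ) = 0.13191 m.
|ω_rod| = r ω |cosθ| / √(L² − r² sin²θ) = 0.0524·143.2·0.15643/0.13191 = 8.8983 rad/s.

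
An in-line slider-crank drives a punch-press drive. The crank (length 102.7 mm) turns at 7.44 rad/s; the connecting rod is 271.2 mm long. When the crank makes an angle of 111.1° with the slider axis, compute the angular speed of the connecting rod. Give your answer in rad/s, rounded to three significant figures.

1.08

ω = 7.44 rad/s
The rod makes angle φ with the slider axis where L sinφ = r sinθ; differentiating, L cosφ·φ̇ = r ω cosθ.
L cosφ = √(L² − r² sin²θ) = 0.25371 m.
|ω_rod| = r ω |cosθ| / √(L² − r² sin²θ) = 0.1027·7.44·0.36000/0.25371 = 1.0842 rad/s.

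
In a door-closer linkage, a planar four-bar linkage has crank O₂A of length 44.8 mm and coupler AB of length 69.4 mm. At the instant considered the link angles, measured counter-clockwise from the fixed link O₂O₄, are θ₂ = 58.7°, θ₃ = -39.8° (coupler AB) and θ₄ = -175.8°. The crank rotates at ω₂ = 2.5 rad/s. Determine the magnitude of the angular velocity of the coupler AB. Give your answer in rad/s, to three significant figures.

1.89

ω₂ = 2.5 rad/s
Differentiating the loop-closure r₂e^{iθ₂}+r₃e^{iθ₃}=r₁+r₄e^{iθ₄} gives r₂ω₂e^{iθ₂}+r₃ω₃e^{iθ₃}=r₄ω₄e^{iθ₄}.
Eliminating the other unknown: ω₃ = r₂ω₂ sin(θ₄−θ₂) / [r₃ sin(θ₃−θ₄)].
Numerator sine = +0.81412; denominator sine = +0.69466.
Result = 0.0448·2.5·(+0.81412) / (0.0694·(+0.69466)) = +1.8914 rad/s; magnitude 1.8914 rad/s.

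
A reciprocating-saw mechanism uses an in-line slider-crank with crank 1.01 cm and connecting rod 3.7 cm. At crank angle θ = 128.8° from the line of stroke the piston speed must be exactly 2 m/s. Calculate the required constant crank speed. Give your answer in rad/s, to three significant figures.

For an in-line slider-crank, |v_piston| = rω|sinθ|·[1 + r cosθ/√(L² − r² sin²θ)].
With r = 0.0101 m, L = 0.037 m, θ = 128.8°: the bracketed kinematic factor |dx/dθ| = 0.0064934 m.
ω = v/|dx/dθ| = 2/0.0064934 = 308 rad/s.

308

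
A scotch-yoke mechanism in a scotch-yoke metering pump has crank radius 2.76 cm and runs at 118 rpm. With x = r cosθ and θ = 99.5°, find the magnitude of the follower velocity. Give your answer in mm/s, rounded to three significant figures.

ω = 12.36 rad/s (from 118 rpm).
x = r cosθ ⇒ ẋ = −rω sinθ.
|v| = rω|sinθ| = 0.0276·12.36·|sin 99.5°| = 0.33637 m/s = 336.37 mm/s.

336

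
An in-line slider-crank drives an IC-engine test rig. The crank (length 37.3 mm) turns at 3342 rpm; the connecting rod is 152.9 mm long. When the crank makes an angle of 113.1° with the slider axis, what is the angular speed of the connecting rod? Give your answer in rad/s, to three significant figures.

34.4

ω = 350 rad/s (converted from 3342 rpm).
The rod makes angle φ with the slider axis where L sinφ = r sinθ; differentiating, L cosφ·φ̇ = r ω cosθ.
L cosφ = √(L² − r² sin²θ) = 0.149 m.
|ω_rod| = r ω |cosθ| / √(L² − r² sin²θ) = 0.0373·350·0.39234/0.149 = 34.373 rad/s.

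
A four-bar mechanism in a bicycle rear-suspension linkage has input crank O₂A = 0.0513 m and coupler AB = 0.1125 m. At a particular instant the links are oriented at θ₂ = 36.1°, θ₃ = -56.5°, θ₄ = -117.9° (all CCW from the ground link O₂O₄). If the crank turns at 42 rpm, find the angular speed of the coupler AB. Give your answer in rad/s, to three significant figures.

1.00

ω₂ = 4.398 rad/s (from 42 rpm).
Differentiating the loop-closure r₂e^{iθ₂}+r₃e^{iθ₃}=r₁+r₄e^{iθ₄} gives r₂ω₂e^{iθ₂}+r₃ω₃e^{iθ₃}=r₄ω₄e^{iθ₄}.
Eliminating the other unknown: ω₃ = r₂ω₂ sin(θ₄−θ₂) / [r₃ sin(θ₃−θ₄)].
Numerator sine = -0.43837; denominator sine = +0.87798.
Result = 0.0513·4.398·(-0.43837) / (0.1125·(+0.87798)) = -1.0014 rad/s; magnitude 1.0014 rad/s.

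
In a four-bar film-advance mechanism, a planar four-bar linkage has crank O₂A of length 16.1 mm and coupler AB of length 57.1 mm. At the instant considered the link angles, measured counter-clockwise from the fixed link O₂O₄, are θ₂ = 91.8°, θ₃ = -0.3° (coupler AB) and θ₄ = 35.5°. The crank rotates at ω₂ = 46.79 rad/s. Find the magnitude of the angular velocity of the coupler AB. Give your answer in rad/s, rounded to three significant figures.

18.8

ω₂ = 46.79 rad/s
Differentiating the loop-closure r₂e^{iθ₂}+r₃e^{iθ₃}=r₁+r₄e^{iθ₄} gives r₂ω₂e^{iθ₂}+r₃ω₃e^{iθ₃}=r₄ω₄e^{iθ₄}.
Eliminating the other unknown: ω₃ = r₂ω₂ sin(θ₄−θ₂) / [r₃ sin(θ₃−θ₄)].
Numerator sine = -0.83195; denominator sine = -0.58496.
Result = 0.0161·46.79·(-0.83195) / (0.0571·(-0.58496)) = +18.764 rad/s; magnitude 18.764 rad/s.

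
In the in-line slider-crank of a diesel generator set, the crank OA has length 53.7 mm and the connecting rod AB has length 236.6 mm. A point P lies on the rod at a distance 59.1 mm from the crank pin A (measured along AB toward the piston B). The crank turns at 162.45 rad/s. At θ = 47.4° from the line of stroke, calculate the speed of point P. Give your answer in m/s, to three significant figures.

8.01

ω = 162.4 rad/s.  Crank-pin speed |V_A| = rω = 8.7236 m/s, perpendicular to OA.
Rod angle: sinφ = −(r/L) sinθ ⇒ φ = -9.617°; ω_rod = −rω cosθ/√(L²−r²sin²θ) = -25.313 rad/s.
V_P = V_A + ω_rod × AP, with AP = 0.0591 m along the rod.
Components: V_Px = −rω sinθ − a·ω_rod·sinφ = -6.6713 m/s;  V_Py = rω cosθ + a·ω_rod·cosφ = +4.4298 m/s.
|V_P| = √(V_Px² + V_Py²) = 8.0081 m/s.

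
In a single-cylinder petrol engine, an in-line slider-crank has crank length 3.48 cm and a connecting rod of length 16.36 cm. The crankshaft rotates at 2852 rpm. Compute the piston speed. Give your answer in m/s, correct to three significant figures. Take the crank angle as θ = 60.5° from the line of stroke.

ω = 2π·2852/60 = 298.7 rad/s
For an in-line slider-crank, x = r cosθ + √(L² − r² sin²θ), so v = −rω sinθ·[1 + r cosθ/√(L² − r² sin²θ)].
With r = 0.0348 m, L = 0.1636 m, θ = 60.5°: √(L² − r² sin²θ) = 0.16077 m.
v = −0.0348·298.7·0.87036·[1 + 0.0348·0.49242/0.16077] = -10.01 m/s.
|v| = 10.01 m/s.

10.0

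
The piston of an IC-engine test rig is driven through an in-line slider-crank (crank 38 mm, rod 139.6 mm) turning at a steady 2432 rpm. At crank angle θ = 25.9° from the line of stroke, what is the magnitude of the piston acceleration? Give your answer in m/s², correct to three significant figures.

2640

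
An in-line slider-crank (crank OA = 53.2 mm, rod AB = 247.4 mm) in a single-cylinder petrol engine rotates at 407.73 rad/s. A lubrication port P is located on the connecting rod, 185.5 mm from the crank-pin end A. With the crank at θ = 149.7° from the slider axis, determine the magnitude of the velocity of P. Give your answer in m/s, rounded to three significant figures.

10.5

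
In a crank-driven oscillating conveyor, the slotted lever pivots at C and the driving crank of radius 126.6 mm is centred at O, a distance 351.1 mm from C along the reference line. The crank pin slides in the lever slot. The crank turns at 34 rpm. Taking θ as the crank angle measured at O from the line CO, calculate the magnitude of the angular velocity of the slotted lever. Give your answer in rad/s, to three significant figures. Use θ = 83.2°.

ω = 3.56 rad/s (from 34 rpm).
Crank pin A relative to C: A = (d + r cosθ, r sinθ); lever angle φ = atan2(r sinθ, d + r cosθ).
Differentiating tanφ: φ̇ = rω(d cosθ + r)/(d² + r² + 2dr cosθ).
d² + r² + 2dr cosθ = |CA|² = 0.149825 m²;  d cosθ + r = +0.16817 m.
|ω_lever| = |0.1266·3.56·+0.16817| / 0.149825 = 0.50595 rad/s.

0.506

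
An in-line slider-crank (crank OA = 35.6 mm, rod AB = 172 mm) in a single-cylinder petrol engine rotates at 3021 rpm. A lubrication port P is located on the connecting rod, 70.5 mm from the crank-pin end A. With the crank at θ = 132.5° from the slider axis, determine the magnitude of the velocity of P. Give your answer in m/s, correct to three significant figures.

9.02

ω = 316.4 rad/s.  Crank-pin speed |V_A| = rω = 11.262 m/s, perpendicular to OA.
Rod angle: sinφ = −(r/L) sinθ ⇒ φ = -8.778°; ω_rod = −rω cosθ/√(L²−r²sin²θ) = +44.761 rad/s.
V_P = V_A + ω_rod × AP, with AP = 0.0705 m along the rod.
Components: V_Px = −rω sinθ − a·ω_rod·sinφ = -7.8219 m/s;  V_Py = rω cosθ + a·ω_rod·cosφ = -4.49 m/s.
|V_P| = √(V_Px² + V_Py²) = 9.019 m/s.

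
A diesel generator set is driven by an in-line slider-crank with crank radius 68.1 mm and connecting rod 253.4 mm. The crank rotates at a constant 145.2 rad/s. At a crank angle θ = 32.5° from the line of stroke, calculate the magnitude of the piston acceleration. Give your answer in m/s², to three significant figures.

ω = 145.2 rad/s
x(θ) = r cosθ + √(L² − r² sin²θ); with ω constant, a = ω²·d²x/dθ².
d²x/dθ² = −r cosθ − r²(cos2θ)/√u − r⁴ sin²2θ/(4u^{3/2}),  u = L² − r² sin²θ = 0.0628727 m².
Substituting r = 0.0681 m, L = 0.2534 m, θ = 32.5°: d²x/dθ² = -0.065532 m.
a = ω²·d²x/dθ² = (145.2)²·(-0.065532) = -1381.6 m/s²;  |a| = 1381.6 m/s².

1380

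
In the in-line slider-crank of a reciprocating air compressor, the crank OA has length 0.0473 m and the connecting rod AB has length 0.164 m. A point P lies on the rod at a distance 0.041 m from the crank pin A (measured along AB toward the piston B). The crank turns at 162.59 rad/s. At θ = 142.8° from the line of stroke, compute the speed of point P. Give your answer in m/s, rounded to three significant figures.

6.35

ω = 162.6 rad/s.  Crank-pin speed |V_A| = rω = 7.6905 m/s, perpendicular to OA.
Rod angle: sinφ = −(r/L) sinθ ⇒ φ = -10.042°; ω_rod = −rω cosθ/√(L²−r²sin²θ) = +37.933 rad/s.
V_P = V_A + ω_rod × AP, with AP = 0.041 m along the rod.
Components: V_Px = −rω sinθ − a·ω_rod·sinφ = -4.3785 m/s;  V_Py = rω cosθ + a·ω_rod·cosφ = -4.5943 m/s.
|V_P| = √(V_Px² + V_Py²) = 6.3465 m/s.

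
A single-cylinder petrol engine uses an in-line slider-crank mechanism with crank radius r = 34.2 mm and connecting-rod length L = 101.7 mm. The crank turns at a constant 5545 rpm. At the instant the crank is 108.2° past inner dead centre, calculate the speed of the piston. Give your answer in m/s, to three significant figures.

ω = 2π·5545/60 = 580.7 rad/s
For an in-line slider-crank, x = r cosθ + √(L² − r² sin²θ), so v = −rω sinθ·[1 + r cosθ/√(L² − r² sin²θ)].
With r = 0.0342 m, L = 0.1017 m, θ = 108.2°: √(L² − r² sin²θ) = 0.096371 m.
v = −0.0342·580.7·0.94997·[1 + 0.0342·-0.31233/0.096371] = -16.774 m/s.
|v| = 16.774 m/s.

16.8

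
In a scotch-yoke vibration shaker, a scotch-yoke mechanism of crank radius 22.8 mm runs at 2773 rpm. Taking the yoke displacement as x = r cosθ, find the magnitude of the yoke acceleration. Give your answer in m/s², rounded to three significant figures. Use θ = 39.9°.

ω = 290.4 rad/s (from 2773 rpm).
x = r cosθ ⇒ ẍ = −rω² cosθ (ω constant).
|a| = rω²|cosθ| = 0.0228·(290.4)²·|cos 39.9°| = 1475 m/s².

1470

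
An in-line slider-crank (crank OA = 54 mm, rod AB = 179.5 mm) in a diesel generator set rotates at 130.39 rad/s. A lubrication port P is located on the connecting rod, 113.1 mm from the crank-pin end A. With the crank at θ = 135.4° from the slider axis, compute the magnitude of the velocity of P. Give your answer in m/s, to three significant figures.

4.65

ω = 130.4 rad/s.  Crank-pin speed |V_A| = rω = 7.0411 m/s, perpendicular to OA.
Rod angle: sinφ = −(r/L) sinθ ⇒ φ = -12.195°; ω_rod = −rω cosθ/√(L²−r²sin²θ) = +28.575 rad/s.
V_P = V_A + ω_rod × AP, with AP = 0.1131 m along the rod.
Components: V_Px = −rω sinθ − a·ω_rod·sinφ = -4.2612 m/s;  V_Py = rω cosθ + a·ω_rod·cosφ = -1.8545 m/s.
|V_P| = √(V_Px² + V_Py²) = 4.6473 m/s.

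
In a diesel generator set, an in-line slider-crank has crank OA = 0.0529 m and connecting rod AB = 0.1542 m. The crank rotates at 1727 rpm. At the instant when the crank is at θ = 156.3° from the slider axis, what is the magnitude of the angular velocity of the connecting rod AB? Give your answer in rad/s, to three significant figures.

57.4

ω = 180.9 rad/s (converted from 1727 rpm).
The rod makes angle φ with the slider axis where L sinφ = r sinθ; differentiating, L cosφ·φ̇ = r ω cosθ.
L cosφ = √(L² − r² sin²θ) = 0.15273 m.
|ω_rod| = r ω |cosθ| / √(L² − r² sin²θ) = 0.0529·180.9·0.91566/0.15273 = 57.358 rad/s.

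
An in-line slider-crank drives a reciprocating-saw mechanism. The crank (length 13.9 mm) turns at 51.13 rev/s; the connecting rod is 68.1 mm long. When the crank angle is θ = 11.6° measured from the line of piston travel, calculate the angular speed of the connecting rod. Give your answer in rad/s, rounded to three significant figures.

64.3

ω = 321.3 rad/s (converted from 51.13 rev/s).
The rod makes angle φ with the slider axis where L sinφ = r sinθ; differentiating, L cosφ·φ̇ = r ω cosθ.
L cosφ = √(L² − r² sin²θ) = 0.068043 m.
|ω_rod| = r ω |cosθ| / √(L² − r² sin²θ) = 0.0139·321.3·0.97958/0.068043 = 64.288 rad/s.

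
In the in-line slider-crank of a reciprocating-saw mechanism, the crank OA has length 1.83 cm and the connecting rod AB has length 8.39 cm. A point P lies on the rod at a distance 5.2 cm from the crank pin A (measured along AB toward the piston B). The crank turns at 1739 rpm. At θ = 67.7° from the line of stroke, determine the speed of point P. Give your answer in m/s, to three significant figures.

3.28

ω = 182.1 rad/s.  Crank-pin speed |V_A| = rω = 3.3326 m/s, perpendicular to OA.
Rod angle: sinφ = −(r/L) sinθ ⇒ φ = -11.642°; ω_rod = −rω cosθ/√(L²−r²sin²θ) = -15.389 rad/s.
V_P = V_A + ω_rod × AP, with AP = 0.052 m along the rod.
Components: V_Px = −rω sinθ − a·ω_rod·sinφ = -3.2448 m/s;  V_Py = rω cosθ + a·ω_rod·cosφ = +0.48081 m/s.
|V_P| = √(V_Px² + V_Py²) = 3.2802 m/s.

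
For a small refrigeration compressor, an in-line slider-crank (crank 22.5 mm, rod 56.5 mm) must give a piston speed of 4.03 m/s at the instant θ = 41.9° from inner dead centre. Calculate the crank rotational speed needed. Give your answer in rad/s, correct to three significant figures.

For an in-line slider-crank, |v_piston| = rω|sinθ|·[1 + r cosθ/√(L² − r² sin²θ)].
With r = 0.0225 m, L = 0.0565 m, θ = 41.9°: the bracketed kinematic factor |dx/dθ| = 0.019647 m.
ω = v/|dx/dθ| = 4.03/0.019647 = 205.13 rad/s.

205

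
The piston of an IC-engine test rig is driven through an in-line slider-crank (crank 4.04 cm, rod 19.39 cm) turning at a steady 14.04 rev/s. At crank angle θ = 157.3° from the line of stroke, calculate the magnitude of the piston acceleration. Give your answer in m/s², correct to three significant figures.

244

ω = 2π·14 = 88.22 rad/s
x(θ) = r cosθ + √(L² − r² sin²θ); with ω constant, a = ω²·d²x/dθ².
d²x/dθ² = −r cosθ − r²(cos2θ)/√u − r⁴ sin²2θ/(4u^{3/2}),  u = L² − r² sin²θ = 0.0373541 m².
Substituting r = 0.0404 m, L = 0.1939 m, θ = 157.3°: d²x/dθ² = +0.031294 m.
a = ω²·d²x/dθ² = (88.22)²·(+0.031294) = +243.53 m/s²;  |a| = 243.53 m/s².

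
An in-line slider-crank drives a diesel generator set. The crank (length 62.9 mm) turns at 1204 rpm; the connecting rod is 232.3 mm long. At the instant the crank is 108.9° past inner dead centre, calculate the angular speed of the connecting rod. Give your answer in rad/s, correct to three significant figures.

11.4

ω = 126.1 rad/s (converted from 1204 rpm).
The rod makes angle φ with the slider axis where L sinφ = r sinθ; differentiating, L cosφ·φ̇ = r ω cosθ.
L cosφ = √(L² − r² sin²θ) = 0.22455 m.
|ω_rod| = r ω |cosθ| / √(L² − r² sin²θ) = 0.0629·126.1·0.32392/0.22455 = 11.44 rad/s.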